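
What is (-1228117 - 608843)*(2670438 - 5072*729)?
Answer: 1886649768000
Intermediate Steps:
(-1228117 - 608843)*(2670438 - 5072*729) = -1836960*(2670438 - 3697488) = -1836960*(-1027050) = 1886649768000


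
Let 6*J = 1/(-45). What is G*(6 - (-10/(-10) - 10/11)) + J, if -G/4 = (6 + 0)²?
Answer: -2527211/2970 ≈ -850.91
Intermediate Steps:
J = -1/270 (J = (⅙)/(-45) = (⅙)*(-1/45) = -1/270 ≈ -0.0037037)
G = -144 (G = -4*(6 + 0)² = -4*6² = -4*36 = -144)
G*(6 - (-10/(-10) - 10/11)) + J = -144*(6 - (-10/(-10) - 10/11)) - 1/270 = -144*(6 - (-10*(-⅒) - 10*1/11)) - 1/270 = -144*(6 - (1 - 10/11)) - 1/270 = -144*(6 - 1*1/11) - 1/270 = -144*(6 - 1/11) - 1/270 = -144*65/11 - 1/270 = -9360/11 - 1/270 = -2527211/2970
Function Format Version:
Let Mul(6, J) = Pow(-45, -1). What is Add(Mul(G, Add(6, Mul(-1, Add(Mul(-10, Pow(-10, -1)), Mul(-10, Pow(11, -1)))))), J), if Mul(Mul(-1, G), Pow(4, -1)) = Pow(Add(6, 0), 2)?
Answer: Rational(-2527211, 2970) ≈ -850.91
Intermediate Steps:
J = Rational(-1, 270) (J = Mul(Rational(1, 6), Pow(-45, -1)) = Mul(Rational(1, 6), Rational(-1, 45)) = Rational(-1, 270) ≈ -0.0037037)
G = -144 (G = Mul(-4, Pow(Add(6, 0), 2)) = Mul(-4, Pow(6, 2)) = Mul(-4, 36) = -144)
Add(Mul(G, Add(6, Mul(-1, Add(Mul(-10, Pow(-10, -1)), Mul(-10, Pow(11, -1)))))), J) = Add(Mul(-144, Add(6, Mul(-1, Add(Mul(-10, Pow(-10, -1)), Mul(-10, Pow(11, -1)))))), Rational(-1, 270)) = Add(Mul(-144, Add(6, Mul(-1, Add(Mul(-10, Rational(-1, 10)), Mul(-10, Rational(1, 11)))))), Rational(-1, 270)) = Add(Mul(-144, Add(6, Mul(-1, Add(1, Rational(-10, 11))))), Rational(-1, 270)) = Add(Mul(-144, Add(6, Mul(-1, Rational(1, 11)))), Rational(-1, 270)) = Add(Mul(-144, Add(6, Rational(-1, 11))), Rational(-1, 270)) = Add(Mul(-144, Rational(65, 11)), Rational(-1, 270)) = Add(Rational(-9360, 11), Rational(-1, 270)) = Rational(-2527211, 2970)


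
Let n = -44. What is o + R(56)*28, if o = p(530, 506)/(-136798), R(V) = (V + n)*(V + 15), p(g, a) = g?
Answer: 1631726279/68399 ≈ 23856.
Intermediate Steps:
R(V) = (-44 + V)*(15 + V) (R(V) = (V - 44)*(V + 15) = (-44 + V)*(15 + V))
o = -265/68399 (o = 530/(-136798) = 530*(-1/136798) = -265/68399 ≈ -0.0038743)
o + R(56)*28 = -265/68399 + (-660 + 56² - 29*56)*28 = -265/68399 + (-660 + 3136 - 1624)*28 = -265/68399 + 852*28 = -265/68399 + 23856 = 1631726279/68399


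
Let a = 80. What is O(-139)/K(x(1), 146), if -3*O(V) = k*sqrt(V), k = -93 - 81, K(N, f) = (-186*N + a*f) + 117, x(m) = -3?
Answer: 58*I*sqrt(139)/12355 ≈ 0.055347*I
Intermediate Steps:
K(N, f) = 117 - 186*N + 80*f (K(N, f) = (-186*N + 80*f) + 117 = 117 - 186*N + 80*f)
k = -174
O(V) = 58*sqrt(V) (O(V) = -(-58)*sqrt(V) = 58*sqrt(V))
O(-139)/K(x(1), 146) = (58*sqrt(-139))/(117 - 186*(-3) + 80*146) = (58*(I*sqrt(139)))/(117 + 558 + 11680) = (58*I*sqrt(139))/12355 = (58*I*sqrt(139))*(1/12355) = 58*I*sqrt(139)/12355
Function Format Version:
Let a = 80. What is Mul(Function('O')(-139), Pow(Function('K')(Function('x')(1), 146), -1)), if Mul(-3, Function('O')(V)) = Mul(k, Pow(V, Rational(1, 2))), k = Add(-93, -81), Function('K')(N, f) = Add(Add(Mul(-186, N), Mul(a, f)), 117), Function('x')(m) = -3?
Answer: Mul(Rational(58, 12355), I, Pow(139, Rational(1, 2))) ≈ Mul(0.055347, I)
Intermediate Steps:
Function('K')(N, f) = Add(117, Mul(-186, N), Mul(80, f)) (Function('K')(N, f) = Add(Add(Mul(-186, N), Mul(80, f)), 117) = Add(117, Mul(-186, N), Mul(80, f)))
k = -174
Function('O')(V) = Mul(58, Pow(V, Rational(1, 2))) (Function('O')(V) = Mul(Rational(-1, 3), Mul(-174, Pow(V, Rational(1, 2)))) = Mul(58, Pow(V, Rational(1, 2))))
Mul(Function('O')(-139), Pow(Function('K')(Function('x')(1), 146), -1)) = Mul(Mul(58, Pow(-139, Rational(1, 2))), Pow(Add(117, Mul(-186, -3), Mul(80, 146)), -1)) = Mul(Mul(58, Mul(I, Pow(139, Rational(1, 2)))), Pow(Add(117, 558, 11680), -1)) = Mul(Mul(58, I, Pow(139, Rational(1, 2))), Pow(12355, -1)) = Mul(Mul(58, I, Pow(139, Rational(1, 2))), Rational(1, 12355)) = Mul(Rational(58, 12355), I, Pow(139, Rational(1, 2)))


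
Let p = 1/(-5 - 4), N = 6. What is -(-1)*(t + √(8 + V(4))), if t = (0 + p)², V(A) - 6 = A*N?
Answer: 1/81 + √38 ≈ 6.1768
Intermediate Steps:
p = -⅑ (p = 1/(-9) = -⅑ ≈ -0.11111)
V(A) = 6 + 6*A (V(A) = 6 + A*6 = 6 + 6*A)
t = 1/81 (t = (0 - ⅑)² = (-⅑)² = 1/81 ≈ 0.012346)
-(-1)*(t + √(8 + V(4))) = -(-1)*(1/81 + √(8 + (6 + 6*4))) = -(-1)*(1/81 + √(8 + (6 + 24))) = -(-1)*(1/81 + √(8 + 30)) = -(-1)*(1/81 + √38) = -(-1/81 - √38) = 1/81 + √38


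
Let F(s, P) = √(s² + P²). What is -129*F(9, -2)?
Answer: -129*√85 ≈ -1189.3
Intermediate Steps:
F(s, P) = √(P² + s²)
-129*F(9, -2) = -129*√((-2)² + 9²) = -129*√(4 + 81) = -129*√85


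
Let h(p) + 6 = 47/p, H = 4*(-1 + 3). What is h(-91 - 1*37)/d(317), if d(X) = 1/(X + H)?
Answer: -264875/128 ≈ -2069.3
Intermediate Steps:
H = 8 (H = 4*2 = 8)
h(p) = -6 + 47/p
d(X) = 1/(8 + X) (d(X) = 1/(X + 8) = 1/(8 + X))
h(-91 - 1*37)/d(317) = (-6 + 47/(-91 - 1*37))/(1/(8 + 317)) = (-6 + 47/(-91 - 37))/(1/325) = (-6 + 47/(-128))/(1/325) = (-6 + 47*(-1/128))*325 = (-6 - 47/128)*325 = -815/128*325 = -264875/128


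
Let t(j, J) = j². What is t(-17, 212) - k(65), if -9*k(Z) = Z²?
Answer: 6826/9 ≈ 758.44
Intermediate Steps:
k(Z) = -Z²/9
t(-17, 212) - k(65) = (-17)² - (-1)*65²/9 = 289 - (-1)*4225/9 = 289 - 1*(-4225/9) = 289 + 4225/9 = 6826/9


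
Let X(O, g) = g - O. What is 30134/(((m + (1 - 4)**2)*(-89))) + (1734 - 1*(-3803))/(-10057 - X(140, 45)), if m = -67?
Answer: 135806457/25711922 ≈ 5.2818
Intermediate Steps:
30134/(((m + (1 - 4)**2)*(-89))) + (1734 - 1*(-3803))/(-10057 - X(140, 45)) = 30134/(((-67 + (1 - 4)**2)*(-89))) + (1734 - 1*(-3803))/(-10057 - (45 - 1*140)) = 30134/(((-67 + (-3)**2)*(-89))) + (1734 + 3803)/(-10057 - (45 - 140)) = 30134/(((-67 + 9)*(-89))) + 5537/(-10057 - 1*(-95)) = 30134/((-58*(-89))) + 5537/(-10057 + 95) = 30134/5162 + 5537/(-9962) = 30134*(1/5162) + 5537*(-1/9962) = 15067/2581 - 5537/9962 = 135806457/25711922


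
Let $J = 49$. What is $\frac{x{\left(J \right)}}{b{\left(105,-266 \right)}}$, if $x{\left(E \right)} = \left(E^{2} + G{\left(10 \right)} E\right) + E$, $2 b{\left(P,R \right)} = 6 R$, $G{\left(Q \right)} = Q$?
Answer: $- \frac{70}{19} \approx -3.6842$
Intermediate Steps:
$b{\left(P,R \right)} = 3 R$ ($b{\left(P,R \right)} = \frac{6 R}{2} = 3 R$)
$x{\left(E \right)} = E^{2} + 11 E$ ($x{\left(E \right)} = \left(E^{2} + 10 E\right) + E = E^{2} + 11 E$)
$\frac{x{\left(J \right)}}{b{\left(105,-266 \right)}} = \frac{49 \left(11 + 49\right)}{3 \left(-266\right)} = \frac{49 \cdot 60}{-798} = 2940 \left(- \frac{1}{798}\right) = - \frac{70}{19}$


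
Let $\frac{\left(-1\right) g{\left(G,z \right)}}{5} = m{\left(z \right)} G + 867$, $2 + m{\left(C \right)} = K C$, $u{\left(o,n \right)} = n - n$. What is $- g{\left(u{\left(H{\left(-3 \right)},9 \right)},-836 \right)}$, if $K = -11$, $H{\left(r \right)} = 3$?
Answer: $4335$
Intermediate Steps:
$u{\left(o,n \right)} = 0$
$m{\left(C \right)} = -2 - 11 C$
$g{\left(G,z \right)} = -4335 - 5 G \left(-2 - 11 z\right)$ ($g{\left(G,z \right)} = - 5 \left(\left(-2 - 11 z\right) G + 867\right) = - 5 \left(G \left(-2 - 11 z\right) + 867\right) = - 5 \left(867 + G \left(-2 - 11 z\right)\right) = -4335 - 5 G \left(-2 - 11 z\right)$)
$- g{\left(u{\left(H{\left(-3 \right)},9 \right)},-836 \right)} = - (-4335 + 10 \cdot 0 + 55 \cdot 0 \left(-836\right)) = - (-4335 + 0 + 0) = \left(-1\right) \left(-4335\right) = 4335$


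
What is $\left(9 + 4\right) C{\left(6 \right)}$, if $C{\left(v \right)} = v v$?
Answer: $468$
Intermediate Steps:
$C{\left(v \right)} = v^{2}$
$\left(9 + 4\right) C{\left(6 \right)} = \left(9 + 4\right) 6^{2} = 13 \cdot 36 = 468$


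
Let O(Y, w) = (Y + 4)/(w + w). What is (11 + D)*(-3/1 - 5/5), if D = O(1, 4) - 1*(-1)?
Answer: -101/2 ≈ -50.500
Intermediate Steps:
O(Y, w) = (4 + Y)/(2*w) (O(Y, w) = (4 + Y)/((2*w)) = (4 + Y)*(1/(2*w)) = (4 + Y)/(2*w))
D = 13/8 (D = (½)*(4 + 1)/4 - 1*(-1) = (½)*(¼)*5 + 1 = 5/8 + 1 = 13/8 ≈ 1.6250)
(11 + D)*(-3/1 - 5/5) = (11 + 13/8)*(-3/1 - 5/5) = 101*(-3*1 - 5*⅕)/8 = 101*(-3 - 1)/8 = (101/8)*(-4) = -101/2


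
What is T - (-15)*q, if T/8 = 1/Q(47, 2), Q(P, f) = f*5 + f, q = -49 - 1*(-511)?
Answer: 20792/3 ≈ 6930.7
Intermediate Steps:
q = 462 (q = -49 + 511 = 462)
Q(P, f) = 6*f (Q(P, f) = 5*f + f = 6*f)
T = ⅔ (T = 8/((6*2)) = 8/12 = 8*(1/12) = ⅔ ≈ 0.66667)
T - (-15)*q = ⅔ - (-15)*462 = ⅔ - 1*(-6930) = ⅔ + 6930 = 20792/3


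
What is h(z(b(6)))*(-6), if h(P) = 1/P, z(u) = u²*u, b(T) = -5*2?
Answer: 3/500 ≈ 0.0060000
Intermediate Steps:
b(T) = -10
z(u) = u³
h(z(b(6)))*(-6) = -6/(-10)³ = -6/(-1000) = -1/1000*(-6) = 3/500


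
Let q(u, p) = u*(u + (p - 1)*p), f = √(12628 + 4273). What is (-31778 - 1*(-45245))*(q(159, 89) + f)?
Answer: 17110752723 + 13467*√16901 ≈ 1.7112e+10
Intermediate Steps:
f = √16901 ≈ 130.00
q(u, p) = u*(u + p*(-1 + p)) (q(u, p) = u*(u + (-1 + p)*p) = u*(u + p*(-1 + p)))
(-31778 - 1*(-45245))*(q(159, 89) + f) = (-31778 - 1*(-45245))*(159*(159 + 89² - 1*89) + √16901) = (-31778 + 45245)*(159*(159 + 7921 - 89) + √16901) = 13467*(159*7991 + √16901) = 13467*(1270569 + √16901) = 17110752723 + 13467*√16901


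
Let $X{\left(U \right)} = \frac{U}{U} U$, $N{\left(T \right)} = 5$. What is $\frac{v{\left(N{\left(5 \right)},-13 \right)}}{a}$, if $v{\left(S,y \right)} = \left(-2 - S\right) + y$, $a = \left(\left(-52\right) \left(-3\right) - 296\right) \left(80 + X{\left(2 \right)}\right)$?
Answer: $\frac{1}{574} \approx 0.0017422$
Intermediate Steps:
$X{\left(U \right)} = U$ ($X{\left(U \right)} = 1 U = U$)
$a = -11480$ ($a = \left(\left(-52\right) \left(-3\right) - 296\right) \left(80 + 2\right) = \left(156 - 296\right) 82 = \left(-140\right) 82 = -11480$)
$v{\left(S,y \right)} = -2 + y - S$
$\frac{v{\left(N{\left(5 \right)},-13 \right)}}{a} = \frac{-2 - 13 - 5}{-11480} = \left(-2 - 13 - 5\right) \left(- \frac{1}{11480}\right) = \left(-20\right) \left(- \frac{1}{11480}\right) = \frac{1}{574}$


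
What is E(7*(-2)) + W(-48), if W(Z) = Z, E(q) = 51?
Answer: 3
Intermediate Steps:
E(7*(-2)) + W(-48) = 51 - 48 = 3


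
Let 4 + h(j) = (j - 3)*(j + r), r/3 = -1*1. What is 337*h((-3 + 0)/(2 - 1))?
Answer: 10784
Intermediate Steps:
r = -3 (r = 3*(-1*1) = 3*(-1) = -3)
h(j) = -4 + (-3 + j)² (h(j) = -4 + (j - 3)*(j - 3) = -4 + (-3 + j)*(-3 + j) = -4 + (-3 + j)²)
337*h((-3 + 0)/(2 - 1)) = 337*(5 + ((-3 + 0)/(2 - 1))² - 6*(-3 + 0)/(2 - 1)) = 337*(5 + (-3/1)² - (-18)/1) = 337*(5 + (-3*1)² - (-18)) = 337*(5 + (-3)² - 6*(-3)) = 337*(5 + 9 + 18) = 337*32 = 10784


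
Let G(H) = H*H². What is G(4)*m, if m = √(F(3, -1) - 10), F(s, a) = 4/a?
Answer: 64*I*√14 ≈ 239.47*I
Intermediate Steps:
G(H) = H³
m = I*√14 (m = √(4/(-1) - 10) = √(4*(-1) - 10) = √(-4 - 10) = √(-14) = I*√14 ≈ 3.7417*I)
G(4)*m = 4³*(I*√14) = 64*(I*√14) = 64*I*√14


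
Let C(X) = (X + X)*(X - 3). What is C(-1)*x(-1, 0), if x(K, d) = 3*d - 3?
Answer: -24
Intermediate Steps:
C(X) = 2*X*(-3 + X) (C(X) = (2*X)*(-3 + X) = 2*X*(-3 + X))
x(K, d) = -3 + 3*d
C(-1)*x(-1, 0) = (2*(-1)*(-3 - 1))*(-3 + 3*0) = (2*(-1)*(-4))*(-3 + 0) = 8*(-3) = -24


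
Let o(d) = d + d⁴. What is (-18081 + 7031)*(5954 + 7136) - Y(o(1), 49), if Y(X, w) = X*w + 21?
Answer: -144644619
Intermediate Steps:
Y(X, w) = 21 + X*w
(-18081 + 7031)*(5954 + 7136) - Y(o(1), 49) = (-18081 + 7031)*(5954 + 7136) - (21 + (1 + 1⁴)*49) = -11050*13090 - (21 + (1 + 1)*49) = -144644500 - (21 + 2*49) = -144644500 - (21 + 98) = -144644500 - 1*119 = -144644500 - 119 = -144644619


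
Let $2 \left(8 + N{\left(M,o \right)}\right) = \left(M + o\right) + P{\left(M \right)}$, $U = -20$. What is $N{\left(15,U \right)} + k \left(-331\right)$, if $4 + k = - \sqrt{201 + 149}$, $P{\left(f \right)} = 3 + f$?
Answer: $\frac{2645}{2} + 1655 \sqrt{14} \approx 7514.9$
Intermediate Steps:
$N{\left(M,o \right)} = - \frac{13}{2} + M + \frac{o}{2}$ ($N{\left(M,o \right)} = -8 + \frac{\left(M + o\right) + \left(3 + M\right)}{2} = -8 + \frac{3 + o + 2 M}{2} = -8 + \left(\frac{3}{2} + M + \frac{o}{2}\right) = - \frac{13}{2} + M + \frac{o}{2}$)
$k = -4 - 5 \sqrt{14}$ ($k = -4 - \sqrt{201 + 149} = -4 - \sqrt{350} = -4 - 5 \sqrt{14} \approx -22.708$)
$N{\left(15,U \right)} + k \left(-331\right) = \left(- \frac{13}{2} + 15 + \frac{1}{2} \left(-20\right)\right) + \left(-4 - 5 \sqrt{14}\right) \left(-331\right) = \left(- \frac{13}{2} + 15 - 10\right) + \left(1324 + 1655 \sqrt{14}\right) = - \frac{3}{2} + \left(1324 + 1655 \sqrt{14}\right) = \frac{2645}{2} + 1655 \sqrt{14}$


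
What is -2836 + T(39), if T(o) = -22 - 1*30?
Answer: -2888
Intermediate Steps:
T(o) = -52 (T(o) = -22 - 30 = -52)
-2836 + T(39) = -2836 - 52 = -2888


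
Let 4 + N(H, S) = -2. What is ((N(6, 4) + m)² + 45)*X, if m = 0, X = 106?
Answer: 8586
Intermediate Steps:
N(H, S) = -6 (N(H, S) = -4 - 2 = -6)
((N(6, 4) + m)² + 45)*X = ((-6 + 0)² + 45)*106 = ((-6)² + 45)*106 = (36 + 45)*106 = 81*106 = 8586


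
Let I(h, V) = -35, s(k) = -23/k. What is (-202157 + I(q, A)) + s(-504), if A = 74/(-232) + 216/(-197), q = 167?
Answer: -101904745/504 ≈ -2.0219e+5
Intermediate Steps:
A = -32345/22852 (A = 74*(-1/232) + 216*(-1/197) = -37/116 - 216/197 = -32345/22852 ≈ -1.4154)
(-202157 + I(q, A)) + s(-504) = (-202157 - 35) - 23/(-504) = -202192 - 23*(-1/504) = -202192 + 23/504 = -101904745/504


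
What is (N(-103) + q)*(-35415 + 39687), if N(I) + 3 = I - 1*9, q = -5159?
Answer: -22530528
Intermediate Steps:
N(I) = -12 + I (N(I) = -3 + (I - 1*9) = -3 + (I - 9) = -3 + (-9 + I) = -12 + I)
(N(-103) + q)*(-35415 + 39687) = ((-12 - 103) - 5159)*(-35415 + 39687) = (-115 - 5159)*4272 = -5274*4272 = -22530528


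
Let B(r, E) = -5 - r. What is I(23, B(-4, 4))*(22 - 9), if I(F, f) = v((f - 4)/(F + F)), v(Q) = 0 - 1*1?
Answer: -13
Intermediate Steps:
v(Q) = -1 (v(Q) = 0 - 1 = -1)
I(F, f) = -1
I(23, B(-4, 4))*(22 - 9) = -(22 - 9) = -1*13 = -13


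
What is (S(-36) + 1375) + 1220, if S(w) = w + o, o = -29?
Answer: 2530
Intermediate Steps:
S(w) = -29 + w (S(w) = w - 29 = -29 + w)
(S(-36) + 1375) + 1220 = ((-29 - 36) + 1375) + 1220 = (-65 + 1375) + 1220 = 1310 + 1220 = 2530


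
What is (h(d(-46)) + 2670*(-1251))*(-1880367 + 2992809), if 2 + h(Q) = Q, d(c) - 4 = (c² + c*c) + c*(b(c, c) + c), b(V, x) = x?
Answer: -3706327461168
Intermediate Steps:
d(c) = 4 + 4*c² (d(c) = 4 + ((c² + c*c) + c*(c + c)) = 4 + ((c² + c²) + c*(2*c)) = 4 + (2*c² + 2*c²) = 4 + 4*c²)
h(Q) = -2 + Q
(h(d(-46)) + 2670*(-1251))*(-1880367 + 2992809) = ((-2 + (4 + 4*(-46)²)) + 2670*(-1251))*(-1880367 + 2992809) = ((-2 + (4 + 4*2116)) - 3340170)*1112442 = ((-2 + (4 + 8464)) - 3340170)*1112442 = ((-2 + 8468) - 3340170)*1112442 = (8466 - 3340170)*1112442 = -3331704*1112442 = -3706327461168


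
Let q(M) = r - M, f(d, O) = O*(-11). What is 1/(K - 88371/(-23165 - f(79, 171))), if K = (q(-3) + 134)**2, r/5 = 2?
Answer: 21284/460014327 ≈ 4.6268e-5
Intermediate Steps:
r = 10 (r = 5*2 = 10)
f(d, O) = -11*O
q(M) = 10 - M
K = 21609 (K = ((10 - 1*(-3)) + 134)**2 = ((10 + 3) + 134)**2 = (13 + 134)**2 = 147**2 = 21609)
1/(K - 88371/(-23165 - f(79, 171))) = 1/(21609 - 88371/(-23165 - (-11)*171)) = 1/(21609 - 88371/(-23165 - 1*(-1881))) = 1/(21609 - 88371/(-23165 + 1881)) = 1/(21609 - 88371/(-21284)) = 1/(21609 - 88371*(-1/21284)) = 1/(21609 + 88371/21284) = 1/(460014327/21284) = 21284/460014327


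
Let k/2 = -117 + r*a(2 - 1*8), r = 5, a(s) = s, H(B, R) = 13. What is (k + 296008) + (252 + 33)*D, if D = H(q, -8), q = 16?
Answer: 299419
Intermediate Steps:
D = 13
k = -294 (k = 2*(-117 + 5*(2 - 1*8)) = 2*(-117 + 5*(2 - 8)) = 2*(-117 + 5*(-6)) = 2*(-117 - 30) = 2*(-147) = -294)
(k + 296008) + (252 + 33)*D = (-294 + 296008) + (252 + 33)*13 = 295714 + 285*13 = 295714 + 3705 = 299419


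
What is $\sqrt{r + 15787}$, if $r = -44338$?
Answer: $i \sqrt{28551} \approx 168.97 i$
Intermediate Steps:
$\sqrt{r + 15787} = \sqrt{-44338 + 15787} = \sqrt{-28551} = i \sqrt{28551}$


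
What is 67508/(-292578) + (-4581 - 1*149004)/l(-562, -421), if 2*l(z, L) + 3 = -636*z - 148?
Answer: -56995255004/52266280209 ≈ -1.0905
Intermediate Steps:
l(z, L) = -151/2 - 318*z (l(z, L) = -3/2 + (-636*z - 148)/2 = -3/2 + (-148 - 636*z)/2 = -3/2 + (-74 - 318*z) = -151/2 - 318*z)
67508/(-292578) + (-4581 - 1*149004)/l(-562, -421) = 67508/(-292578) + (-4581 - 1*149004)/(-151/2 - 318*(-562)) = 67508*(-1/292578) + (-4581 - 149004)/(-151/2 + 178716) = -33754/146289 - 153585/357281/2 = -33754/146289 - 153585*2/357281 = -33754/146289 - 307170/357281 = -56995255004/52266280209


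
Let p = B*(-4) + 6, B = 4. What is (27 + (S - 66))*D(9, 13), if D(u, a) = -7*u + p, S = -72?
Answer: 8103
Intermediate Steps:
p = -10 (p = 4*(-4) + 6 = -16 + 6 = -10)
D(u, a) = -10 - 7*u (D(u, a) = -7*u - 10 = -10 - 7*u)
(27 + (S - 66))*D(9, 13) = (27 + (-72 - 66))*(-10 - 7*9) = (27 - 138)*(-10 - 63) = -111*(-73) = 8103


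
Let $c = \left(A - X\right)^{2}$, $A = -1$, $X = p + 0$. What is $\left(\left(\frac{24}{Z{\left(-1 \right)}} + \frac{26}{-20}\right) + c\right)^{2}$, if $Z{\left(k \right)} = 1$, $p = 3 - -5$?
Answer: $\frac{1075369}{100} \approx 10754.0$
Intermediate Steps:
$p = 8$ ($p = 3 + 5 = 8$)
$X = 8$ ($X = 8 + 0 = 8$)
$c = 81$ ($c = \left(-1 - 8\right)^{2} = \left(-9\right)^{2} = 81$)
$\left(\left(\frac{24}{Z{\left(-1 \right)}} + \frac{26}{-20}\right) + c\right)^{2} = \left(\left(\frac{24}{1} + \frac{26}{-20}\right) + 81\right)^{2} = \left(\left(24 \cdot 1 + 26 \left(- \frac{1}{20}\right)\right) + 81\right)^{2} = \left(\left(24 - \frac{13}{10}\right) + 81\right)^{2} = \left(\frac{227}{10} + 81\right)^{2} = \left(\frac{1037}{10}\right)^{2} = \frac{1075369}{100}$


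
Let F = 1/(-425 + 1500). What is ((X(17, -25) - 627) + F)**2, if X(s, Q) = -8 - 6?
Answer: 474822977476/1155625 ≈ 4.1088e+5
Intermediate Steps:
X(s, Q) = -14
F = 1/1075 ≈ 0.00093023
((X(17, -25) - 627) + F)**2 = ((-14 - 627) + 1/1075)**2 = (-641 + 1/1075)**2 = (-689074/1075)**2 = 474822977476/1155625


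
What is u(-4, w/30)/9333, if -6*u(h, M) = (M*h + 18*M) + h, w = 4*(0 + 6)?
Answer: -2/15555 ≈ -0.00012858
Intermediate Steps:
w = 24 (w = 4*6 = 24)
u(h, M) = -3*M - h/6 - M*h/6 (u(h, M) = -((M*h + 18*M) + h)/6 = -((18*M + M*h) + h)/6 = -(h + 18*M + M*h)/6 = -3*M - h/6 - M*h/6)
u(-4, w/30)/9333 = (-72/30 - ⅙*(-4) - ⅙*24/30*(-4))/9333 = (-72/30 + ⅔ - ⅙*24*(1/30)*(-4))*(1/9333) = (-3*⅘ + ⅔ - ⅙*⅘*(-4))*(1/9333) = (-12/5 + ⅔ + 8/15)*(1/9333) = -6/5*1/9333 = -2/15555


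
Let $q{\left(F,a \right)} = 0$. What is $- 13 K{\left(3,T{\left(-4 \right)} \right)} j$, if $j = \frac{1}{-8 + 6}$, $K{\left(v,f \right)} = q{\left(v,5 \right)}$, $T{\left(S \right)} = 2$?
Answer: $0$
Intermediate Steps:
$K{\left(v,f \right)} = 0$
$j = - \frac{1}{2}$ ($j = \frac{1}{-2} = - \frac{1}{2} \approx -0.5$)
$- 13 K{\left(3,T{\left(-4 \right)} \right)} j = \left(-13\right) 0 \left(- \frac{1}{2}\right) = 0 \left(- \frac{1}{2}\right) = 0$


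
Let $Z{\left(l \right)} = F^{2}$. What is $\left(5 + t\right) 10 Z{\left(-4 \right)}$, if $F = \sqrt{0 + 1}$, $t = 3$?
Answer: $80$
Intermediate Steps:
$F = 1$ ($F = \sqrt{1} = 1$)
$Z{\left(l \right)} = 1$ ($Z{\left(l \right)} = 1^{2} = 1$)
$\left(5 + t\right) 10 Z{\left(-4 \right)} = \left(5 + 3\right) 10 \cdot 1 = 8 \cdot 10 \cdot 1 = 80 \cdot 1 = 80$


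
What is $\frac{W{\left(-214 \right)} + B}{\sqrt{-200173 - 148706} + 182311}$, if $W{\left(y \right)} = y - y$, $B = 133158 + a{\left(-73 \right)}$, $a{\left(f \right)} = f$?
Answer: $\frac{4852571887}{6647529920} - \frac{26617 i \sqrt{348879}}{6647529920} \approx 0.72998 - 0.002365 i$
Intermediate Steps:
$B = 133085$ ($B = 133158 - 73 = 133085$)
$W{\left(y \right)} = 0$
$\frac{W{\left(-214 \right)} + B}{\sqrt{-200173 - 148706} + 182311} = \frac{0 + 133085}{\sqrt{-200173 - 148706} + 182311} = \frac{133085}{\sqrt{-348879} + 182311} = \frac{133085}{i \sqrt{348879} + 182311} = \frac{133085}{182311 + i \sqrt{348879}}$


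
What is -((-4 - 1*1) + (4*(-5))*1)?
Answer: 25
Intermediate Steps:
-((-4 - 1*1) + (4*(-5))*1) = -((-4 - 1) - 20*1) = -(-5 - 20) = -1*(-25) = 25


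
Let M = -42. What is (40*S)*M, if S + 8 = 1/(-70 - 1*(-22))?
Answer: 13475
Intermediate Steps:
S = -385/48 (S = -8 + 1/(-70 - 1*(-22)) = -8 + 1/(-70 + 22) = -8 + 1/(-48) = -8 - 1/48 = -385/48 ≈ -8.0208)
(40*S)*M = (40*(-385/48))*(-42) = -1925/6*(-42) = 13475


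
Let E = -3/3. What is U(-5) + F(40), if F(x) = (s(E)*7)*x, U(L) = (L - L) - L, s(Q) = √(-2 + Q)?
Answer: 5 + 280*I*√3 ≈ 5.0 + 484.97*I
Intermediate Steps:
E = -1 (E = -3*⅓ = -1)
U(L) = -L (U(L) = 0 - L = -L)
F(x) = 7*I*x*√3 (F(x) = (√(-2 - 1)*7)*x = (√(-3)*7)*x = ((I*√3)*7)*x = (7*I*√3)*x = 7*I*x*√3)
U(-5) + F(40) = -1*(-5) + 7*I*40*√3 = 5 + 280*I*√3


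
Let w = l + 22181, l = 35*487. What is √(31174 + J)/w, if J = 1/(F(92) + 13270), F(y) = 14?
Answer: √16978732097/28948788 ≈ 0.0045011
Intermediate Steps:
J = 1/13284 (J = 1/(14 + 13270) = 1/13284 ≈ 7.5279e-5)
l = 17045
w = 39226 (w = 17045 + 22181 = 39226)
√(31174 + J)/w = √(31174 + 1/13284)/39226 = √(414115417/13284)*(1/39226) = (√16978732097/738)*(1/39226) = √16978732097/28948788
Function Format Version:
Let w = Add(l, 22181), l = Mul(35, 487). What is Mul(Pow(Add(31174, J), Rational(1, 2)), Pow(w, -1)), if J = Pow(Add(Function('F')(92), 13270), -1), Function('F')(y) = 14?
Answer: Mul(Rational(1, 28948788), Pow(16978732097, Rational(1, 2))) ≈ 0.0045011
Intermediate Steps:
J = Rational(1, 13284) (J = Pow(Add(14, 13270), -1) = Pow(13284, -1) = Rational(1, 13284) ≈ 7.5279e-5)
l = 17045
w = 39226 (w = Add(17045, 22181) = 39226)
Mul(Pow(Add(31174, J), Rational(1, 2)), Pow(w, -1)) = Mul(Pow(Add(31174, Rational(1, 13284)), Rational(1, 2)), Pow(39226, -1)) = Mul(Pow(Rational(414115417, 13284), Rational(1, 2)), Rational(1, 39226)) = Mul(Mul(Rational(1, 738), Pow(16978732097, Rational(1, 2))), Rational(1, 39226)) = Mul(Rational(1, 28948788), Pow(16978732097, Rational(1, 2)))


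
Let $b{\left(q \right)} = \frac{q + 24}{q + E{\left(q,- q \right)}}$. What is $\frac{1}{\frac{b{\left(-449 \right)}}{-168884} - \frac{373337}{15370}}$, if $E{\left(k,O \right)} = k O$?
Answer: $- \frac{10489413950280}{254787660244873} \approx -0.041169$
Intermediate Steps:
$E{\left(k,O \right)} = O k$
$b{\left(q \right)} = \frac{24 + q}{q - q^{2}}$ ($b{\left(q \right)} = \frac{q + 24}{q + - q q} = \frac{24 + q}{q - q^{2}}$)
$\frac{1}{\frac{b{\left(-449 \right)}}{-168884} - \frac{373337}{15370}} = \frac{1}{\frac{\frac{1}{-449} \frac{1}{1 - -449} \left(24 - 449\right)}{-168884} - \frac{373337}{15370}} = \frac{1}{\left(- \frac{1}{449}\right) \frac{1}{1 + 449} \left(-425\right) \left(- \frac{1}{168884}\right) - \frac{373337}{15370}} = \frac{1}{\left(- \frac{1}{449}\right) \frac{1}{450} \left(-425\right) \left(- \frac{1}{168884}\right) - \frac{373337}{15370}} = \frac{1}{\frac{17}{8082} \left(- \frac{1}{168884}\right) - \frac{373337}{15370}} = \frac{1}{- \frac{17}{1364920488} - \frac{373337}{15370}} = \frac{1}{- \frac{254787660244873}{10489413950280}} = - \frac{10489413950280}{254787660244873}$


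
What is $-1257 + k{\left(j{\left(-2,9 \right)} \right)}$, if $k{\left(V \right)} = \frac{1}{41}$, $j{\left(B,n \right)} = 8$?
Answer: $- \frac{51536}{41} \approx -1257.0$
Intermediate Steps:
$k{\left(V \right)} = \frac{1}{41}$
$-1257 + k{\left(j{\left(-2,9 \right)} \right)} = -1257 + \frac{1}{41} = - \frac{51536}{41}$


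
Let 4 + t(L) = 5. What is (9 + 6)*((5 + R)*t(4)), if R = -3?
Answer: 30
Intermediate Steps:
t(L) = 1 (t(L) = -4 + 5 = 1)
(9 + 6)*((5 + R)*t(4)) = (9 + 6)*((5 - 3)*1) = 15*(2*1) = 15*2 = 30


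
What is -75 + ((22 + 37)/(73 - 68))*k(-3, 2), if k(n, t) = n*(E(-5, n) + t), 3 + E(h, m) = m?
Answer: 333/5 ≈ 66.600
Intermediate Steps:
E(h, m) = -3 + m
k(n, t) = n*(-3 + n + t) (k(n, t) = n*((-3 + n) + t) = n*(-3 + n + t))
-75 + ((22 + 37)/(73 - 68))*k(-3, 2) = -75 + ((22 + 37)/(73 - 68))*(-3*(-3 - 3 + 2)) = -75 + (59/5)*(-3*(-4)) = -75 + (59*(⅕))*12 = -75 + (59/5)*12 = -75 + 708/5 = 333/5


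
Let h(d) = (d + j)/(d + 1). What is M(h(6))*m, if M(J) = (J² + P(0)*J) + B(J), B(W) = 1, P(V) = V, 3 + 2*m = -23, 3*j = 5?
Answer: -12610/441 ≈ -28.594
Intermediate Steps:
j = 5/3 (j = (⅓)*5 = 5/3 ≈ 1.6667)
m = -13 (m = -3/2 + (½)*(-23) = -3/2 - 23/2 = -13)
h(d) = (5/3 + d)/(1 + d) (h(d) = (d + 5/3)/(d + 1) = (5/3 + d)/(1 + d))
M(J) = 1 + J² (M(J) = (J² + 0*J) + 1 = (J² + 0) + 1 = J² + 1 = 1 + J²)
M(h(6))*m = (1 + ((5/3 + 6)/(1 + 6))²)*(-13) = (1 + ((23/3)/7)²)*(-13) = (1 + ((⅐)*(23/3))²)*(-13) = (1 + (23/21)²)*(-13) = (1 + 529/441)*(-13) = (970/441)*(-13) = -12610/441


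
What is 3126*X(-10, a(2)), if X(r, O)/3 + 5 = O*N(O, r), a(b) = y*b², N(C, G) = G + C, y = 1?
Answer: -271962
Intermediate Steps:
N(C, G) = C + G
a(b) = b² (a(b) = 1*b² = b²)
X(r, O) = -15 + 3*O*(O + r) (X(r, O) = -15 + 3*(O*(O + r)) = -15 + 3*O*(O + r))
3126*X(-10, a(2)) = 3126*(-15 + 3*2²*(2² - 10)) = 3126*(-15 + 3*4*(4 - 10)) = 3126*(-15 + 3*4*(-6)) = 3126*(-15 - 72) = 3126*(-87) = -271962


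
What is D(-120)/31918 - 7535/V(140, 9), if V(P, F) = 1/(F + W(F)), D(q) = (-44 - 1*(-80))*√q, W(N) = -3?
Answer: -45210 + 36*I*√30/15959 ≈ -45210.0 + 0.012355*I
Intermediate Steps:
D(q) = 36*√q (D(q) = (-44 + 80)*√q = 36*√q)
V(P, F) = 1/(-3 + F) (V(P, F) = 1/(F - 3) = 1/(-3 + F))
D(-120)/31918 - 7535/V(140, 9) = (36*√(-120))/31918 - 7535/(1/(-3 + 9)) = (36*(2*I*√30))*(1/31918) - 7535/(1/6) = (72*I*√30)*(1/31918) - 7535/⅙ = 36*I*√30/15959 - 7535*6 = 36*I*√30/15959 - 45210 = -45210 + 36*I*√30/15959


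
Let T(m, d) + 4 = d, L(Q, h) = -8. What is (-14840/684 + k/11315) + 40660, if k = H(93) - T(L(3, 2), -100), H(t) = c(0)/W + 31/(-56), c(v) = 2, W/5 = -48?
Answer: 2752037747827/67720275 ≈ 40638.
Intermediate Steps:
W = -240 (W = 5*(-48) = -240)
H(t) = -59/105 (H(t) = 2/(-240) + 31/(-56) = 2*(-1/240) + 31*(-1/56) = -1/120 - 31/56 = -59/105)
T(m, d) = -4 + d
k = 10861/105 (k = -59/105 - (-4 - 100) = -59/105 - 1*(-104) = -59/105 + 104 = 10861/105 ≈ 103.44)
(-14840/684 + k/11315) + 40660 = (-14840/684 + (10861/105)/11315) + 40660 = (-14840*1/684 + (10861/105)*(1/11315)) + 40660 = (-3710/171 + 10861/1188075) + 40660 = -1468633673/67720275 + 40660 = 2752037747827/67720275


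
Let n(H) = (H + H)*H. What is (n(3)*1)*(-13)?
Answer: -234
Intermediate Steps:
n(H) = 2*H² (n(H) = (2*H)*H = 2*H²)
(n(3)*1)*(-13) = ((2*3²)*1)*(-13) = ((2*9)*1)*(-13) = (18*1)*(-13) = 18*(-13) = -234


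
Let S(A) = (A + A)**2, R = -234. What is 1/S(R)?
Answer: 1/219024 ≈ 4.5657e-6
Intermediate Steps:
S(A) = 4*A**2 (S(A) = (2*A)**2 = 4*A**2)
1/S(R) = 1/(4*(-234)**2) = 1/(4*54756) = 1/219024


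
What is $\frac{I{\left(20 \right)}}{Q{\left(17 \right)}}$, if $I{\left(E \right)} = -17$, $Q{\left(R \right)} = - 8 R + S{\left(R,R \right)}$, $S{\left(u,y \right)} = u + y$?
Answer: $\frac{1}{6} \approx 0.16667$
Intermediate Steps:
$Q{\left(R \right)} = - 6 R$ ($Q{\left(R \right)} = - 8 R + \left(R + R\right) = - 8 R + 2 R = - 6 R$)
$\frac{I{\left(20 \right)}}{Q{\left(17 \right)}} = - \frac{17}{\left(-6\right) 17} = - \frac{17}{-102} = \left(-17\right) \left(- \frac{1}{102}\right) = \frac{1}{6}$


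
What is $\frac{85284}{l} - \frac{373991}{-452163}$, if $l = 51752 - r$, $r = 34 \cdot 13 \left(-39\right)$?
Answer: $\frac{32181954191}{15597362685} \approx 2.0633$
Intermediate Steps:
$r = -17238$ ($r = 442 \left(-39\right) = -17238$)
$l = 68990$ ($l = 51752 - -17238 = 51752 + 17238 = 68990$)
$\frac{85284}{l} - \frac{373991}{-452163} = \frac{85284}{68990} - \frac{373991}{-452163} = 85284 \cdot \frac{1}{68990} - - \frac{373991}{452163} = \frac{42642}{34495} + \frac{373991}{452163} = \frac{32181954191}{15597362685}$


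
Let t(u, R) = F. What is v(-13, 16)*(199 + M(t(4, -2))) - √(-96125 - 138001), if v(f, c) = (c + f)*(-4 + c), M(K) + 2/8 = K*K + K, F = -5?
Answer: 7875 - 3*I*√26014 ≈ 7875.0 - 483.87*I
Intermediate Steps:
t(u, R) = -5
M(K) = -¼ + K + K² (M(K) = -¼ + (K*K + K) = -¼ + (K² + K) = -¼ + (K + K²) = -¼ + K + K²)
v(f, c) = (-4 + c)*(c + f)
v(-13, 16)*(199 + M(t(4, -2))) - √(-96125 - 138001) = (16² - 4*16 - 4*(-13) + 16*(-13))*(199 + (-¼ - 5 + (-5)²)) - √(-96125 - 138001) = (256 - 64 + 52 - 208)*(199 + (-¼ - 5 + 25)) - √(-234126) = 36*(199 + 79/4) - 3*I*√26014 = 36*(875/4) - 3*I*√26014 = 7875 - 3*I*√26014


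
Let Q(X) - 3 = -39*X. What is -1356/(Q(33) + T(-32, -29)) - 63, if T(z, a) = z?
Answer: -20388/329 ≈ -61.970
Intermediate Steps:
Q(X) = 3 - 39*X
-1356/(Q(33) + T(-32, -29)) - 63 = -1356/((3 - 39*33) - 32) - 63 = -1356/((3 - 1287) - 32) - 63 = -1356/(-1284 - 32) - 63 = -1356/(-1316) - 63 = -1356*(-1/1316) - 63 = 339/329 - 63 = -20388/329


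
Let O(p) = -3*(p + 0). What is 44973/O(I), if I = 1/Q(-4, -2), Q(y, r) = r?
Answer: 29982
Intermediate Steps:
I = -½ (I = 1/(-2) = -½ ≈ -0.50000)
O(p) = -3*p
44973/O(I) = 44973/((-3*(-½))) = 44973/(3/2) = 44973*(⅔) = 29982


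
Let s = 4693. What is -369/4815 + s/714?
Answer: 2481481/381990 ≈ 6.4962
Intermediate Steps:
-369/4815 + s/714 = -369/4815 + 4693/714 = -369*1/4815 + 4693*(1/714) = -41/535 + 4693/714 = 2481481/381990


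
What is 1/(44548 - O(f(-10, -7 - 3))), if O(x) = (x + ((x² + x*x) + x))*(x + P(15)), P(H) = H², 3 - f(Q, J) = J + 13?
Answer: 1/44548 ≈ 2.2448e-5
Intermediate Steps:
f(Q, J) = -10 - J (f(Q, J) = 3 - (J + 13) = 3 - (13 + J) = 3 + (-13 - J) = -10 - J)
O(x) = (225 + x)*(2*x + 2*x²) (O(x) = (x + ((x² + x*x) + x))*(x + 15²) = (x + ((x² + x²) + x))*(x + 225) = (x + (2*x² + x))*(225 + x) = (x + (x + 2*x²))*(225 + x) = (2*x + 2*x²)*(225 + x) = (225 + x)*(2*x + 2*x²))
1/(44548 - O(f(-10, -7 - 3))) = 1/(44548 - 2*(-10 - (-7 - 3))*(225 + (-10 - (-7 - 3))² + 226*(-10 - (-7 - 3)))) = 1/(44548 - 2*(-10 - 1*(-10))*(225 + (-10 - 1*(-10))² + 226*(-10 - 1*(-10)))) = 1/(44548 - 2*(-10 + 10)*(225 + (-10 + 10)² + 226*(-10 + 10))) = 1/(44548 - 2*0*(225 + 0² + 226*0)) = 1/(44548 - 2*0*(225 + 0 + 0)) = 1/(44548 - 2*0*225) = 1/(44548 - 1*0) = 1/(44548 + 0) = 1/44548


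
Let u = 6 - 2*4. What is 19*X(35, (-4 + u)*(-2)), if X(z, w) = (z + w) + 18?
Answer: 1235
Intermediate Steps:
u = -2 (u = 6 - 1*8 = 6 - 8 = -2)
X(z, w) = 18 + w + z (X(z, w) = (w + z) + 18 = 18 + w + z)
19*X(35, (-4 + u)*(-2)) = 19*(18 + (-4 - 2)*(-2) + 35) = 19*(18 - 6*(-2) + 35) = 19*(18 + 12 + 35) = 19*65 = 1235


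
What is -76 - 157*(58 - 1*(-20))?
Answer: -12322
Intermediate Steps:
-76 - 157*(58 - 1*(-20)) = -76 - 157*(58 + 20) = -76 - 157*78 = -76 - 12246 = -12322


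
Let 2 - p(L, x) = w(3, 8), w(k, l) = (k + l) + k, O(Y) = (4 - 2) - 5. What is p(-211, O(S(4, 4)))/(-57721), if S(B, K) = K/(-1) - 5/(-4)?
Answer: 12/57721 ≈ 0.00020790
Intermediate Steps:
S(B, K) = 5/4 - K (S(B, K) = K*(-1) - 5*(-1/4) = -K + 5/4 = 5/4 - K)
O(Y) = -3 (O(Y) = 2 - 5 = -3)
w(k, l) = l + 2*k
p(L, x) = -12 (p(L, x) = 2 - (8 + 2*3) = 2 - (8 + 6) = 2 - 1*14 = 2 - 14 = -12)
p(-211, O(S(4, 4)))/(-57721) = -12/(-57721) = -12*(-1/57721) = 12/57721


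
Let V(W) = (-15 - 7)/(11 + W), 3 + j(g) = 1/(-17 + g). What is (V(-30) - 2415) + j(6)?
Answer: -505139/209 ≈ -2416.9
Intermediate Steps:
j(g) = -3 + 1/(-17 + g)
V(W) = -22/(11 + W)
(V(-30) - 2415) + j(6) = (-22/(11 - 30) - 2415) + (52 - 3*6)/(-17 + 6) = (-22/(-19) - 2415) + (52 - 18)/(-11) = (-22*(-1/19) - 2415) - 1/11*34 = (22/19 - 2415) - 34/11 = -45863/19 - 34/11 = -505139/209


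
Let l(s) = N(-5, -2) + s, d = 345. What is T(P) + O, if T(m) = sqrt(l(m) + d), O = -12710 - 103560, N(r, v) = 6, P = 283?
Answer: -116270 + sqrt(634) ≈ -1.1624e+5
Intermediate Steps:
l(s) = 6 + s
O = -116270
T(m) = sqrt(351 + m) (T(m) = sqrt((6 + m) + 345) = sqrt(351 + m))
T(P) + O = sqrt(351 + 283) - 116270 = sqrt(634) - 116270 = -116270 + sqrt(634)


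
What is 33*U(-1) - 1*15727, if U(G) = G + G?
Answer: -15793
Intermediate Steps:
U(G) = 2*G
33*U(-1) - 1*15727 = 33*(2*(-1)) - 1*15727 = 33*(-2) - 15727 = -66 - 15727 = -15793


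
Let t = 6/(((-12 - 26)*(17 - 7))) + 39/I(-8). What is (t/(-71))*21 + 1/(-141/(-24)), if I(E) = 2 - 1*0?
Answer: -1772977/317015 ≈ -5.5927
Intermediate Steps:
I(E) = 2 (I(E) = 2 + 0 = 2)
t = 1851/95 (t = 6/(((-12 - 26)*(17 - 7))) + 39/2 = 6/((-38*10)) + 39*(½) = 6/(-380) + 39/2 = 6*(-1/380) + 39/2 = -3/190 + 39/2 = 1851/95 ≈ 19.484)
(t/(-71))*21 + 1/(-141/(-24)) = ((1851/95)/(-71))*21 + 1/(-141/(-24)) = ((1851/95)*(-1/71))*21 + 1/(-141*(-1/24)) = -1851/6745*21 + 1/(47/8) = -38871/6745 + 8/47 = -1772977/317015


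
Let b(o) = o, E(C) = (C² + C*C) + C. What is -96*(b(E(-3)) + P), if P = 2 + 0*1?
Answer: -1632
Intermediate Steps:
E(C) = C + 2*C² (E(C) = (C² + C²) + C = 2*C² + C = C + 2*C²)
P = 2 (P = 2 + 0 = 2)
-96*(b(E(-3)) + P) = -96*(-3*(1 + 2*(-3)) + 2) = -96*(-3*(1 - 6) + 2) = -96*(-3*(-5) + 2) = -96*(15 + 2) = -96*17 = -1632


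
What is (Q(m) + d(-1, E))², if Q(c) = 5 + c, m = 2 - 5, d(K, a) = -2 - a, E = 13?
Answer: 169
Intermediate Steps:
m = -3
(Q(m) + d(-1, E))² = ((5 - 3) + (-2 - 1*13))² = (2 + (-2 - 13))² = (2 - 15)² = (-13)² = 169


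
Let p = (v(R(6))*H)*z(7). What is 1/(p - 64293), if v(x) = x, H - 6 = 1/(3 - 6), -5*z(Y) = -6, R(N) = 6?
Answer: -5/321261 ≈ -1.5564e-5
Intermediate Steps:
z(Y) = 6/5 (z(Y) = -⅕*(-6) = 6/5)
H = 17/3 (H = 6 + 1/(3 - 6) = 6 + 1/(-3) = 6 - ⅓ = 17/3 ≈ 5.6667)
p = 204/5 (p = (6*(17/3))*(6/5) = 34*(6/5) = 204/5 ≈ 40.800)
1/(p - 64293) = 1/(204/5 - 64293) = 1/(-321261/5) = -5/321261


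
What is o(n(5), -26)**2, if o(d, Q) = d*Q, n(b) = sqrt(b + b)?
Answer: 6760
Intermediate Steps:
n(b) = sqrt(2)*sqrt(b) (n(b) = sqrt(2*b) = sqrt(2)*sqrt(b))
o(d, Q) = Q*d
o(n(5), -26)**2 = (-26*sqrt(2)*sqrt(5))**2 = (-26*sqrt(10))**2 = 6760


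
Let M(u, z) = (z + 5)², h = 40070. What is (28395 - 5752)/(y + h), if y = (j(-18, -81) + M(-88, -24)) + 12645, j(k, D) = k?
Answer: 22643/53058 ≈ 0.42676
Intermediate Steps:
M(u, z) = (5 + z)²
y = 12988 (y = (-18 + (5 - 24)²) + 12645 = (-18 + (-19)²) + 12645 = (-18 + 361) + 12645 = 343 + 12645 = 12988)
(28395 - 5752)/(y + h) = (28395 - 5752)/(12988 + 40070) = 22643/53058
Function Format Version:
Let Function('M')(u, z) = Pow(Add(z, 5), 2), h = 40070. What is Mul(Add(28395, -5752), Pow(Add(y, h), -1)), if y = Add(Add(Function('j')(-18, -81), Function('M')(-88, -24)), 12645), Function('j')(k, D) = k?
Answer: Rational(22643, 53058) ≈ 0.42676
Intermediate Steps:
Function('M')(u, z) = Pow(Add(5, z), 2)
y = 12988 (y = Add(Add(-18, Pow(Add(5, -24), 2)), 12645) = Add(Add(-18, Pow(-19, 2)), 12645) = Add(Add(-18, 361), 12645) = Add(343, 12645) = 12988)
Mul(Add(28395, -5752), Pow(Add(y, h), -1)) = Mul(Add(28395, -5752), Pow(Add(12988, 40070), -1)) = Mul(22643, Pow(53058, -1)) = Mul(22643, Rational(1, 53058)) = Rational(22643, 53058)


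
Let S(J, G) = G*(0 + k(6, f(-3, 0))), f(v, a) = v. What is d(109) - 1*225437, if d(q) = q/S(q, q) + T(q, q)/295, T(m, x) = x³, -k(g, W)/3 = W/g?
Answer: -195626068/885 ≈ -2.2105e+5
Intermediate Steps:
k(g, W) = -3*W/g
S(J, G) = 3*G/2 (S(J, G) = G*(0 - 3*(-3)/6) = G*(0 - 3*(-3)*⅙) = G*(0 + 3/2) = G*(3/2) = 3*G/2)
d(q) = ⅔ + q³/295 (d(q) = q/((3*q/2)) + q³/295 = q*(2/(3*q)) + q³*(1/295) = ⅔ + q³/295)
d(109) - 1*225437 = (⅔ + (1/295)*109³) - 1*225437 = (⅔ + (1/295)*1295029) - 225437 = (⅔ + 1295029/295) - 225437 = 3885677/885 - 225437 = -195626068/885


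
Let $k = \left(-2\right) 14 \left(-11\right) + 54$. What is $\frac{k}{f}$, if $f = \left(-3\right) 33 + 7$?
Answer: $- \frac{181}{46} \approx -3.9348$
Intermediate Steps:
$f = -92$ ($f = -99 + 7 = -92$)
$k = 362$ ($k = \left(-28\right) \left(-11\right) + 54 = 308 + 54 = 362$)
$\frac{k}{f} = \frac{362}{-92} = 362 \left(- \frac{1}{92}\right) = - \frac{181}{46}$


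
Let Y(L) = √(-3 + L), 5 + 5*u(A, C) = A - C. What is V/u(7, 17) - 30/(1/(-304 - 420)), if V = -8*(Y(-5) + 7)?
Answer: 65216/3 + 16*I*√2/3 ≈ 21739.0 + 7.5425*I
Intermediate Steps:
u(A, C) = -1 - C/5 + A/5 (u(A, C) = -1 + (A - C)/5 = -1 + (-C/5 + A/5) = -1 - C/5 + A/5)
V = -56 - 16*I*√2 (V = -8*(√(-3 - 5) + 7) = -8*(√(-8) + 7) = -8*(2*I*√2 + 7) = -8*(7 + 2*I*√2) = -56 - 16*I*√2 ≈ -56.0 - 22.627*I)
V/u(7, 17) - 30/(1/(-304 - 420)) = (-56 - 16*I*√2)/(-1 - ⅕*17 + (⅕)*7) - 30/(1/(-304 - 420)) = (-56 - 16*I*√2)/(-1 - 17/5 + 7/5) - 30/(1/(-724)) = (-56 - 16*I*√2)/(-3) - 30/(-1/724) = (-56 - 16*I*√2)*(-⅓) - 30*(-724) = (56/3 + 16*I*√2/3) + 21720 = 65216/3 + 16*I*√2/3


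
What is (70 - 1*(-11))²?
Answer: 6561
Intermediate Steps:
(70 - 1*(-11))² = (70 + 11)² = 81² = 6561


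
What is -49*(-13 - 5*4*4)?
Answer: 4557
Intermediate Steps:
-49*(-13 - 5*4*4) = -49*(-13 - 20*4) = -49*(-13 - 80) = -49*(-93) = 4557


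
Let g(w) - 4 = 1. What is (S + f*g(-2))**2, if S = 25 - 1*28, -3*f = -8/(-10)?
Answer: 169/9 ≈ 18.778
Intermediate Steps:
g(w) = 5 (g(w) = 4 + 1 = 5)
f = -4/15 (f = -(-8)/(3*(-10)) = -(-8)*(-1)/(3*10) = -1/3*4/5 = -4/15 ≈ -0.26667)
S = -3 (S = 25 - 28 = -3)
(S + f*g(-2))**2 = (-3 - 4/15*5)**2 = (-3 - 4/3)**2 = (-13/3)**2 = 169/9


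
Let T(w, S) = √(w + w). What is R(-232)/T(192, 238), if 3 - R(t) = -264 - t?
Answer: 35*√6/48 ≈ 1.7861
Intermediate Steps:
R(t) = 267 + t (R(t) = 3 - (-264 - t) = 3 + (264 + t) = 267 + t)
T(w, S) = √2*√w (T(w, S) = √(2*w) = √2*√w)
R(-232)/T(192, 238) = (267 - 232)/((√2*√192)) = 35/((√2*(8*√3))) = 35/((8*√6)) = 35*(√6/48) = 35*√6/48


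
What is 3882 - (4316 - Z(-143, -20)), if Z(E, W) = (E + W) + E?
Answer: -740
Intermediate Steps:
Z(E, W) = W + 2*E
3882 - (4316 - Z(-143, -20)) = 3882 - (4316 - (-20 + 2*(-143))) = 3882 - (4316 - (-20 - 286)) = 3882 - (4316 - 1*(-306)) = 3882 - (4316 + 306) = 3882 - 1*4622 = 3882 - 4622 = -740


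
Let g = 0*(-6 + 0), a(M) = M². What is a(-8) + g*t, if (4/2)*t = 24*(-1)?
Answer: 64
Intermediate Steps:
t = -12 (t = (24*(-1))/2 = (½)*(-24) = -12)
g = 0 (g = 0*(-6) = 0)
a(-8) + g*t = (-8)² + 0*(-12) = 64 + 0 = 64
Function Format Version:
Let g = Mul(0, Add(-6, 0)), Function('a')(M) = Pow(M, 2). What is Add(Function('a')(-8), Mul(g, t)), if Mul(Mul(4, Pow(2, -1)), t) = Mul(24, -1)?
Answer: 64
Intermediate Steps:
t = -12 (t = Mul(Rational(1, 2), Mul(24, -1)) = Mul(Rational(1, 2), -24) = -12)
g = 0 (g = Mul(0, -6) = 0)
Add(Function('a')(-8), Mul(g, t)) = Add(Pow(-8, 2), Mul(0, -12)) = Add(64, 0) = 64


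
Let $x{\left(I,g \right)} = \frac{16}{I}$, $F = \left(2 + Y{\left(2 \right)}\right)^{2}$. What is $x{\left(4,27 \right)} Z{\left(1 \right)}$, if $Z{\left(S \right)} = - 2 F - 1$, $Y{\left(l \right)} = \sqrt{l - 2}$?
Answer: $-36$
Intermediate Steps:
$Y{\left(l \right)} = \sqrt{-2 + l}$
$F = 4$ ($F = \left(2 + \sqrt{-2 + 2}\right)^{2} = \left(2 + \sqrt{0}\right)^{2} = \left(2 + 0\right)^{2} = 2^{2} = 4$)
$Z{\left(S \right)} = -9$ ($Z{\left(S \right)} = \left(-2\right) 4 - 1 = -8 - 1 = -9$)
$x{\left(4,27 \right)} Z{\left(1 \right)} = \frac{16}{4} \left(-9\right) = 16 \cdot \frac{1}{4} \left(-9\right) = 4 \left(-9\right) = -36$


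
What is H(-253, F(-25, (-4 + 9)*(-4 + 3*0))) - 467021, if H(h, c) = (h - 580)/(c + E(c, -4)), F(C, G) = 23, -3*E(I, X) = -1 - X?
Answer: -10275295/22 ≈ -4.6706e+5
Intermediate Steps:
E(I, X) = ⅓ + X/3 (E(I, X) = -(-1 - X)/3 = ⅓ + X/3)
H(h, c) = (-580 + h)/(-1 + c) (H(h, c) = (h - 580)/(c + (⅓ + (⅓)*(-4))) = (-580 + h)/(c + (⅓ - 4/3)) = (-580 + h)/(c - 1) = (-580 + h)/(-1 + c))
H(-253, F(-25, (-4 + 9)*(-4 + 3*0))) - 467021 = (-580 - 253)/(-1 + 23) - 467021 = -833/22 - 467021 = -10275295/22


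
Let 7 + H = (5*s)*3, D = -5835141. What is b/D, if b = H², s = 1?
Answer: -64/5835141 ≈ -1.0968e-5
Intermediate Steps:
H = 8 (H = -7 + (5*1)*3 = -7 + 5*3 = -7 + 15 = 8)
b = 64 (b = 8² = 64)
b/D = 64/(-5835141) = 64*(-1/5835141) = -64/5835141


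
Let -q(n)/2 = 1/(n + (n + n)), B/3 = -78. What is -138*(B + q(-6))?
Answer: 96830/3 ≈ 32277.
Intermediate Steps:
B = -234 (B = 3*(-78) = -234)
q(n) = -2/(3*n) (q(n) = -2/(n + (n + n)) = -2/(n + 2*n) = -2*1/(3*n) = -2/(3*n))
-138*(B + q(-6)) = -138*(-234 - 2/3/(-6)) = -138*(-234 - 2/3*(-1/6)) = -138*(-234 + 1/9) = -138*(-2105/9) = 96830/3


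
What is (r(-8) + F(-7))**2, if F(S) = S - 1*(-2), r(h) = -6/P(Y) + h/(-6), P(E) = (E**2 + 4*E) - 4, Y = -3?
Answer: 3481/441 ≈ 7.8934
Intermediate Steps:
P(E) = -4 + E**2 + 4*E
r(h) = 6/7 - h/6 (r(h) = -6/(-4 + (-3)**2 + 4*(-3)) + h/(-6) = -6/(-4 + 9 - 12) + h*(-1/6) = -6/(-7) - h/6 = -6*(-1/7) - h/6 = 6/7 - h/6)
F(S) = 2 + S (F(S) = S + 2 = 2 + S)
(r(-8) + F(-7))**2 = ((6/7 - 1/6*(-8)) + (2 - 7))**2 = ((6/7 + 4/3) - 5)**2 = (46/21 - 5)**2 = (-59/21)**2 = 3481/441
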